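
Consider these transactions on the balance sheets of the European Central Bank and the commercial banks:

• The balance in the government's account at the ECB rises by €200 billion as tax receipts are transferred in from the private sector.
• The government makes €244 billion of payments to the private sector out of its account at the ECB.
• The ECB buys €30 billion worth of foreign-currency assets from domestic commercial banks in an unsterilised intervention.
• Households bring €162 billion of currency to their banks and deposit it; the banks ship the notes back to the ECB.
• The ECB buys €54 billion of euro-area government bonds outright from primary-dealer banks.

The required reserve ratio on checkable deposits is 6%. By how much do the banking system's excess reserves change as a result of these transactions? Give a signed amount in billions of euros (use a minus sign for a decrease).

+€277.64 billion

Government account inflow €200 billion: reserves −€200B, deposits −€200B.
Government spending €244 billion: reserves +€244B, deposits +€244B.
FX purchase €30 billion: reserves +€30B, deposits 0.
Currency deposit €162 billion: reserves +€162B, deposits +€162B.
OMO purchase (from banks) €54 billion: reserves +€54B, deposits 0.
Totals: Δreserves = +€290B, Δdeposits = +€206B.
Δrequired reserves = 6% × +€206B = +€12.36B.
Δexcess reserves = Δreserves − Δrequired = +€290B − (+€12.36B) = +€277.64 billion.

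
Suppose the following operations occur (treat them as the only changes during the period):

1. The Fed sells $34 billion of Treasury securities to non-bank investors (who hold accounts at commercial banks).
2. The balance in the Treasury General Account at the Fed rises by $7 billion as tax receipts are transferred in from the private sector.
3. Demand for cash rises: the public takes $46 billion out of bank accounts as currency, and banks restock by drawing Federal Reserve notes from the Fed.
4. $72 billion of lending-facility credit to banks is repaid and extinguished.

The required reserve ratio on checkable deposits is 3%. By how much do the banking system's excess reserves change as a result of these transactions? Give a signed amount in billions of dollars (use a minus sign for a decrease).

Asset sale (to non-banks) $34 billion: reserves −$34B, deposits −$34B.
Government account inflow $7 billion: reserves −$7B, deposits −$7B.
Currency withdrawal $46 billion: reserves −$46B, deposits −$46B.
Discount-window repayment $72 billion: reserves −$72B, deposits 0.
Totals: Δreserves = −$159B, Δdeposits = −$87B.
Δrequired reserves = 3% × −$87B = −$2.61B.
Δexcess reserves = Δreserves − Δrequired = −$159B − (−$2.61B) = -$156.39 billion.

-$156.39 billion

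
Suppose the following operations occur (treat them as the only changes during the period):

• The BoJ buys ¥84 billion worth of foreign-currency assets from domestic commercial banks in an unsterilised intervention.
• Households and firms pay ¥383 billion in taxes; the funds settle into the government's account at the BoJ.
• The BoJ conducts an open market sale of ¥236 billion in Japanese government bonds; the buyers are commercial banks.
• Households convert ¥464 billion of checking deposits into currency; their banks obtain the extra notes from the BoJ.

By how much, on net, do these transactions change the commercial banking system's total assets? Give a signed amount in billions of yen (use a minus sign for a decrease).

-¥847 billion

FX purchase ¥84 billion: just an asset swap on bank balance sheets → 0.
Government account inflow ¥383 billion: bank balance sheets shrink → −¥383B.
OMO sale (to banks) ¥236 billion: just an asset swap on bank balance sheets → 0.
Currency withdrawal ¥464 billion: bank balance sheets shrink → −¥464B.
Net: 0 − 383 + 0 − 464 = -¥847 billion.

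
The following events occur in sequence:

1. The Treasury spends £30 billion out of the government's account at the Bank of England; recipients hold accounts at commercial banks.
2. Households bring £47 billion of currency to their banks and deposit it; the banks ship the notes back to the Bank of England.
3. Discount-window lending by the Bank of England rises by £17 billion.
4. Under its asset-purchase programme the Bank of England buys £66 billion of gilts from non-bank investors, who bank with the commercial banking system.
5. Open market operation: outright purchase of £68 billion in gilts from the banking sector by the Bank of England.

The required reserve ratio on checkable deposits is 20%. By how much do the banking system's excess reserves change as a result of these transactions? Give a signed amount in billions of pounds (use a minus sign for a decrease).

Government spending £30 billion: reserves +£30B, deposits +£30B.
Currency deposit £47 billion: reserves +£47B, deposits +£47B.
Discount-window loan £17 billion: reserves +£17B, deposits 0.
Asset purchase (from non-banks) £66 billion: reserves +£66B, deposits +£66B.
OMO purchase (from banks) £68 billion: reserves +£68B, deposits 0.
Totals: Δreserves = +£228B, Δdeposits = +£143B.
Δrequired reserves = 20% × +£143B = +£28.6B.
Δexcess reserves = Δreserves − Δrequired = +£228B − (+£28.6B) = +£199.4 billion.

+£199.4 billion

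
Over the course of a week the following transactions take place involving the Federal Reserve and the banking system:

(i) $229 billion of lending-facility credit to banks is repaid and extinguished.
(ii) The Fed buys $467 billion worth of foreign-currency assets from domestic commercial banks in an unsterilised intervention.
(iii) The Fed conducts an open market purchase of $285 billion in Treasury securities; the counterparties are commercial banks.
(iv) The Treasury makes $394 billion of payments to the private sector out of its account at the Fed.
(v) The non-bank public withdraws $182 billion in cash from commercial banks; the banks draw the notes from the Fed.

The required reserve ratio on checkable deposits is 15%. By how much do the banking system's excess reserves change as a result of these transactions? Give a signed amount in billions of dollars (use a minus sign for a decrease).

Discount-window repayment $229 billion: reserves −$229B, deposits 0.
FX purchase $467 billion: reserves +$467B, deposits 0.
OMO purchase (from banks) $285 billion: reserves +$285B, deposits 0.
Government spending $394 billion: reserves +$394B, deposits +$394B.
Currency withdrawal $182 billion: reserves −$182B, deposits −$182B.
Totals: Δreserves = +$735B, Δdeposits = +$212B.
Δrequired reserves = 15% × +$212B = +$31.8B.
Δexcess reserves = Δreserves − Δrequired = +$735B − (+$31.8B) = +$703.2 billion.

+$703.2 billion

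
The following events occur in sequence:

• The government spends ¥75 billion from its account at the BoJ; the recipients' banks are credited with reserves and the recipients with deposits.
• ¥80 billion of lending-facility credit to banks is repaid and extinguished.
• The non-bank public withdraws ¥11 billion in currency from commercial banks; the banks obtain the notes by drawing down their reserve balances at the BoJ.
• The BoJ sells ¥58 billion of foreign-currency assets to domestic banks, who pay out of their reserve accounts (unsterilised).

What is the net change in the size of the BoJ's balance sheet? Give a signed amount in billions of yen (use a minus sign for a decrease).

-¥138 billion

Government spending ¥75 billion: only the composition of liabilities changes → 0.
Discount-window repayment ¥80 billion: a BoJ asset is shed → −¥80B.
Currency withdrawal ¥11 billion: only the composition of liabilities changes → 0.
FX sale ¥58 billion: a BoJ asset is shed → −¥58B.
Net: 0 − 80 + 0 − 58 = -¥138 billion.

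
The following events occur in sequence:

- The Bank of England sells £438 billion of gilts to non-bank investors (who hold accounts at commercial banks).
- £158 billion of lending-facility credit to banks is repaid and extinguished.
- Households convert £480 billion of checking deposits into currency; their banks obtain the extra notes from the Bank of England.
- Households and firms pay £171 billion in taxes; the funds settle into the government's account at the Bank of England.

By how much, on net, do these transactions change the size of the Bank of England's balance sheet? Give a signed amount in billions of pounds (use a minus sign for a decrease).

Asset sale (to non-banks) £438 billion: a Bank of England asset is shed → −£438B.
Discount-window repayment £158 billion: a Bank of England asset is shed → −£158B.
Currency withdrawal £480 billion: only the composition of liabilities changes → 0.
Government account inflow £171 billion: only the composition of liabilities changes → 0.
Net: −438 − 158 + 0 + 0 = -£596 billion.

-£596 billion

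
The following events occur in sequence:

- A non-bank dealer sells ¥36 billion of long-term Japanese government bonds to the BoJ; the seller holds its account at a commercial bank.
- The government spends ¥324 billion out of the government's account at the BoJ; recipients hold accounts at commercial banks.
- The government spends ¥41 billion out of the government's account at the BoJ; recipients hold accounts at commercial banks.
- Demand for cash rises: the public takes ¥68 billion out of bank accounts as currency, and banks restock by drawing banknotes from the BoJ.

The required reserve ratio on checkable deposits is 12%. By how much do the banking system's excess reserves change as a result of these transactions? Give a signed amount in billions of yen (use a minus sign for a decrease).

Asset purchase (from non-banks) ¥36 billion: reserves +¥36B, deposits +¥36B.
Government spending ¥324 billion: reserves +¥324B, deposits +¥324B.
Government spending ¥41 billion: reserves +¥41B, deposits +¥41B.
Currency withdrawal ¥68 billion: reserves −¥68B, deposits −¥68B.
Totals: Δreserves = +¥333B, Δdeposits = +¥333B.
Δrequired reserves = 12% × +¥333B = +¥39.96B.
Δexcess reserves = Δreserves − Δrequired = +¥333B − (+¥39.96B) = +¥293.04 billion.

+¥293.04 billion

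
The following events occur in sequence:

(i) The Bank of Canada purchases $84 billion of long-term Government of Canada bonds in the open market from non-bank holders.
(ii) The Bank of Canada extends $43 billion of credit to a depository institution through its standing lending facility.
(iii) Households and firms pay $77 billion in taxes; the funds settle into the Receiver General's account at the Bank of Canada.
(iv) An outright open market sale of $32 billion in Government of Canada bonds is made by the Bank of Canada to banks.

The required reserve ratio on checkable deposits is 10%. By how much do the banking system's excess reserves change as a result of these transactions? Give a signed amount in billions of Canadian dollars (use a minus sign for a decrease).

Asset purchase (from non-banks) $84 billion: reserves +$84B, deposits +$84B.
Discount-window loan $43 billion: reserves +$43B, deposits 0.
Government account inflow $77 billion: reserves −$77B, deposits −$77B.
OMO sale (to banks) $32 billion: reserves −$32B, deposits 0.
Totals: Δreserves = +$18B, Δdeposits = +$7B.
Δrequired reserves = 10% × +$7B = +$0.7B.
Δexcess reserves = Δreserves − Δrequired = +$18B − (+$0.7B) = +$17.3 billion.

+$17.3 billion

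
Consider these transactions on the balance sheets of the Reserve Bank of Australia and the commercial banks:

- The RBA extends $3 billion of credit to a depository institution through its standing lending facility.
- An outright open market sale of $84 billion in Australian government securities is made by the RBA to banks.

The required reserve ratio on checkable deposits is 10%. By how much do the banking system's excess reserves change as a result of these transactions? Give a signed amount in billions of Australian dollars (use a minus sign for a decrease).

Discount-window loan $3 billion: reserves +$3B, deposits 0.
OMO sale (to banks) $84 billion: reserves −$84B, deposits 0.
Totals: Δreserves = −$81B, Δdeposits = 0.
Δrequired reserves = 10% × 0 = 0.
Δexcess reserves = Δreserves − Δrequired = −$81B − (0) = -$81 billion.

-$81 billion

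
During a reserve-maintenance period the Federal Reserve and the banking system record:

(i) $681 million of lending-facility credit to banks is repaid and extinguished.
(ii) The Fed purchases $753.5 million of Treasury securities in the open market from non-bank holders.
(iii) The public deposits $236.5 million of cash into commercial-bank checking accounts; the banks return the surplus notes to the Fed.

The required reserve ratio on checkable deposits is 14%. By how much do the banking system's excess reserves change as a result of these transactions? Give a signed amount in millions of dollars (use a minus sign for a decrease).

Discount-window repayment $681 million: reserves −$681M, deposits 0.
Asset purchase (from non-banks) $753.5 million: reserves +$753.5M, deposits +$753.5M.
Currency deposit $236.5 million: reserves +$236.5M, deposits +$236.5M.
Totals: Δreserves = +$309M, Δdeposits = +$990M.
Δrequired reserves = 14% × +$990M = +$138.6M.
Δexcess reserves = Δreserves − Δrequired = +$309M − (+$138.6M) = +$170.4 million.

+$170.4 million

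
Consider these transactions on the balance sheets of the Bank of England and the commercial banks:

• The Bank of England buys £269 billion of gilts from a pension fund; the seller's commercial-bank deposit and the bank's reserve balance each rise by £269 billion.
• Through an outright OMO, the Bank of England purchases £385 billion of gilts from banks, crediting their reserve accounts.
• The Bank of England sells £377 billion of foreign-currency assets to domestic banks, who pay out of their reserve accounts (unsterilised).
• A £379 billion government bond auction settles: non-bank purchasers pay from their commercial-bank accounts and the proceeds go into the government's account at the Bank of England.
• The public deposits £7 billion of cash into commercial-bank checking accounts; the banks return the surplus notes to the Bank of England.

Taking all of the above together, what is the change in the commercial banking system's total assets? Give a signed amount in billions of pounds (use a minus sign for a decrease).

Asset purchase (from non-banks) £269 billion: bank balance sheets expand → +£269B.
OMO purchase (from banks) £385 billion: just an asset swap on bank balance sheets → 0.
FX sale £377 billion: just an asset swap on bank balance sheets → 0.
Government account inflow £379 billion: bank balance sheets shrink → −£379B.
Currency deposit £7 billion: bank balance sheets expand → +£7B.
Net: 269 + 0 + 0 − 379 + 7 = -£103 billion.

-£103 billion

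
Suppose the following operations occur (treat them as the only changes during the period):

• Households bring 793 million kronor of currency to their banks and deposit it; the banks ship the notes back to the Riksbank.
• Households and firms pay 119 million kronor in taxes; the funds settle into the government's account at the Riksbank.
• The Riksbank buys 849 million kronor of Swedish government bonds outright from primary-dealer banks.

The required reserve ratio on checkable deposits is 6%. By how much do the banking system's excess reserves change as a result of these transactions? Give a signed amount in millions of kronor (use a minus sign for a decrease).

Currency deposit 793 million kronor: reserves +793M, deposits +793M.
Government account inflow 119 million kronor: reserves −119M, deposits −119M.
OMO purchase (from banks) 849 million kronor: reserves +849M, deposits 0.
Totals: Δreserves = +1523M, Δdeposits = +674M.
Δrequired reserves = 6% × +674M = +40.44M.
Δexcess reserves = Δreserves − Δrequired = +1523M − (+40.44M) = +1482.56 million.

+1482.56 million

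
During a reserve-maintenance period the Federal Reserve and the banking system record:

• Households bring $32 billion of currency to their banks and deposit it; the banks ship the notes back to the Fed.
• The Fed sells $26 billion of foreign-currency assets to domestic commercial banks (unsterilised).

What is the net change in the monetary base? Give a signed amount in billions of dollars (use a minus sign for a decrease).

Fed balance sheet:
  Assets:      Foreign assets −$26B
  Liabilities: Bank reserves +$6B, Currency in circulation −$32B
Commercial banking system:
  Assets:      Reserves at CB +$6B, Foreign assets +$26B
  Liabilities: Checkable deposits +$32B
Monetary base = currency + reserves: −$32B + (+$6B) = -$26 billion.

-$26 billion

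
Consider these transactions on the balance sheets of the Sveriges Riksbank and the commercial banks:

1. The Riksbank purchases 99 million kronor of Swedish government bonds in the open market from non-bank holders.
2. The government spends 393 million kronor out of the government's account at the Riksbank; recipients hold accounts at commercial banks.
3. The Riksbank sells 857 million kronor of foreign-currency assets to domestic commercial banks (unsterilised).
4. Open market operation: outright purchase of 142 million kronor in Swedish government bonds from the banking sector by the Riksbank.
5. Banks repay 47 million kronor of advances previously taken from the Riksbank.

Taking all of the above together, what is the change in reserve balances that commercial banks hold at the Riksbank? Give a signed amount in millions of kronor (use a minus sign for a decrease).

-270 million

Riksbank balance sheet:
  Assets:      Securities +241M, Loans to banks −47M, Foreign assets −857M
  Liabilities: Bank reserves −270M, Government deposits −393M
So the change in reserve balances that commercial banks hold at the Riksbank is -270 million.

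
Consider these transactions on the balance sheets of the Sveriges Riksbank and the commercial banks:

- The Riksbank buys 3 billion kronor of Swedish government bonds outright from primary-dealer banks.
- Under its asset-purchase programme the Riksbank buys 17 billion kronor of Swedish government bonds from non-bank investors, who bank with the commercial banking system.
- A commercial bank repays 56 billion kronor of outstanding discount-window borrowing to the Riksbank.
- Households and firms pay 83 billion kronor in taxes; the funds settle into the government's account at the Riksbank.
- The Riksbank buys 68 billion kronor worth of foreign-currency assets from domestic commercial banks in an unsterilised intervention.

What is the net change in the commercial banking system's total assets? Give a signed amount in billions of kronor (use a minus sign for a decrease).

OMO purchase (from banks) 3 billion kronor: just an asset swap on bank balance sheets → 0.
Asset purchase (from non-banks) 17 billion kronor: bank balance sheets expand → +17B.
Discount-window repayment 56 billion kronor: bank balance sheets shrink → −56B.
Government account inflow 83 billion kronor: bank balance sheets shrink → −83B.
FX purchase 68 billion kronor: just an asset swap on bank balance sheets → 0.
Net: 0 + 17 − 56 − 83 + 0 = -122 billion.

-122 billion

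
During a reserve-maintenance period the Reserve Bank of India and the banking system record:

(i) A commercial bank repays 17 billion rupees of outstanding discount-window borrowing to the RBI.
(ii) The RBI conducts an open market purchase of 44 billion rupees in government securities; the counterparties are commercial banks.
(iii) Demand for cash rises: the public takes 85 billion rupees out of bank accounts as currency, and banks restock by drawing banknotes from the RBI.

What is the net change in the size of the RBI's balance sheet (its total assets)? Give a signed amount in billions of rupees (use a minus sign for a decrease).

+27 billion

RBI balance sheet:
  Assets:      Securities +44B, Loans to banks −17B
  Liabilities: Bank reserves −58B, Currency in circulation +85B
Change in total RBI assets = +27 billion.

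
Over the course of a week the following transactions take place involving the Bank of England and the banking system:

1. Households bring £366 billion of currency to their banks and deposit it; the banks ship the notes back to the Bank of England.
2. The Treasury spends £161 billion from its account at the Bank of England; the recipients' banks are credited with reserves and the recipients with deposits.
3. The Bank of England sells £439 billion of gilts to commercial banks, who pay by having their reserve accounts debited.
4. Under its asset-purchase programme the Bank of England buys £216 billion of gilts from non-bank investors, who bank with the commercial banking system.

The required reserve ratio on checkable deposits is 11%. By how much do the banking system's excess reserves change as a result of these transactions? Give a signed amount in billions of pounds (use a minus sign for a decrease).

Currency deposit £366 billion: reserves +£366B, deposits +£366B.
Government spending £161 billion: reserves +£161B, deposits +£161B.
OMO sale (to banks) £439 billion: reserves −£439B, deposits 0.
Asset purchase (from non-banks) £216 billion: reserves +£216B, deposits +£216B.
Totals: Δreserves = +£304B, Δdeposits = +£743B.
Δrequired reserves = 11% × +£743B = +£81.73B.
Δexcess reserves = Δreserves − Δrequired = +£304B − (+£81.73B) = +£222.27 billion.

+£222.27 billion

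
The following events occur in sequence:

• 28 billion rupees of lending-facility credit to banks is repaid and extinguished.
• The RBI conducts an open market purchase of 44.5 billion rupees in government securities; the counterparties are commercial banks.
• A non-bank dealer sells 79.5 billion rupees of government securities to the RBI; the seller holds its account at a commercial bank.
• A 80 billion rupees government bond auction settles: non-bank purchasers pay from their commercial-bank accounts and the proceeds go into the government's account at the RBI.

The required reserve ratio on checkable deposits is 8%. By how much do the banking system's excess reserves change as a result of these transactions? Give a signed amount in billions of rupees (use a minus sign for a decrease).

Discount-window repayment 28 billion rupees: reserves −28B, deposits 0.
OMO purchase (from banks) 44.5 billion rupees: reserves +44.5B, deposits 0.
Asset purchase (from non-banks) 79.5 billion rupees: reserves +79.5B, deposits +79.5B.
Government account inflow 80 billion rupees: reserves −80B, deposits −80B.
Totals: Δreserves = +16B, Δdeposits = −0.5B.
Δrequired reserves = 8% × −0.5B = −0.04B.
Δexcess reserves = Δreserves − Δrequired = +16B − (−0.04B) = +16.04 billion.

+16.04 billion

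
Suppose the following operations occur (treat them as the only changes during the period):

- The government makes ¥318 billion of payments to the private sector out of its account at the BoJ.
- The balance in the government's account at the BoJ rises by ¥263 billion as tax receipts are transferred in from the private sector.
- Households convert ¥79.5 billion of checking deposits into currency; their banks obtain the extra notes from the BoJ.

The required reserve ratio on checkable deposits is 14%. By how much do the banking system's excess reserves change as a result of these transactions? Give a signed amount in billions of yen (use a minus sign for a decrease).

-¥21.07 billion

Government spending ¥318 billion: reserves +¥318B, deposits +¥318B.
Government account inflow ¥263 billion: reserves −¥263B, deposits −¥263B.
Currency withdrawal ¥79.5 billion: reserves −¥79.5B, deposits −¥79.5B.
Totals: Δreserves = −¥24.5B, Δdeposits = −¥24.5B.
Δrequired reserves = 14% × −¥24.5B = −¥3.43B.
Δexcess reserves = Δreserves − Δrequired = −¥24.5B − (−¥3.43B) = -¥21.07 billion.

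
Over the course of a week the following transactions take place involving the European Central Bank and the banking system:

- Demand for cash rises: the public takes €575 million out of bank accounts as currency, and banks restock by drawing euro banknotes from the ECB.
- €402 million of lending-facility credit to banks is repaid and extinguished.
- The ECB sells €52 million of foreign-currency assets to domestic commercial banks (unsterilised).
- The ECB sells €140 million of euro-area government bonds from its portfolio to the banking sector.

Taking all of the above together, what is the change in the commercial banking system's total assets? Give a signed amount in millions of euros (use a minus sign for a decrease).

-€977 million

ECB balance sheet:
  Assets:      Securities −€140M, Loans to banks −€402M, Foreign assets −€52M
  Liabilities: Bank reserves −€1169M, Currency in circulation +€575M
Commercial banking system:
  Assets:      Reserves at CB −€1169M, Securities +€140M, Foreign assets +€52M
  Liabilities: Checkable deposits −€575M, Borrowings from CB −€402M
Change in total bank assets = -€977 million.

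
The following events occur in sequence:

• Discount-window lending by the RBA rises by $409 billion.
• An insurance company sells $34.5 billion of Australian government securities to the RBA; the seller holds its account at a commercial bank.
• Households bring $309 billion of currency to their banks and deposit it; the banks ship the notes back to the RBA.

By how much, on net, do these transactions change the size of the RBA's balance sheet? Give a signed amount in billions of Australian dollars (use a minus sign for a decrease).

+$443.5 billion

Discount-window loan $409 billion: an RBA asset is acquired → +$409B.
Asset purchase (from non-banks) $34.5 billion: an RBA asset is acquired → +$34.5B.
Currency deposit $309 billion: only the composition of liabilities changes → 0.
Net: 409 + 34.5 + 0 = +$443.5 billion.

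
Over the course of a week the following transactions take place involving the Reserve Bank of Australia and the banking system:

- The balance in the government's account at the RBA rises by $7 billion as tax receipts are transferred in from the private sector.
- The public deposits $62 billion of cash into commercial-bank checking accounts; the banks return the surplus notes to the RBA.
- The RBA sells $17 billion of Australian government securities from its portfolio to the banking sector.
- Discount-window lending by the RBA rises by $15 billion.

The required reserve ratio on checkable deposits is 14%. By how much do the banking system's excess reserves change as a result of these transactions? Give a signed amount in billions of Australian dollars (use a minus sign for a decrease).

+$45.3 billion

Government account inflow $7 billion: reserves −$7B, deposits −$7B.
Currency deposit $62 billion: reserves +$62B, deposits +$62B.
OMO sale (to banks) $17 billion: reserves −$17B, deposits 0.
Discount-window loan $15 billion: reserves +$15B, deposits 0.
Totals: Δreserves = +$53B, Δdeposits = +$55B.
Δrequired reserves = 14% × +$55B = +$7.7B.
Δexcess reserves = Δreserves − Δrequired = +$53B − (+$7.7B) = +$45.3 billion.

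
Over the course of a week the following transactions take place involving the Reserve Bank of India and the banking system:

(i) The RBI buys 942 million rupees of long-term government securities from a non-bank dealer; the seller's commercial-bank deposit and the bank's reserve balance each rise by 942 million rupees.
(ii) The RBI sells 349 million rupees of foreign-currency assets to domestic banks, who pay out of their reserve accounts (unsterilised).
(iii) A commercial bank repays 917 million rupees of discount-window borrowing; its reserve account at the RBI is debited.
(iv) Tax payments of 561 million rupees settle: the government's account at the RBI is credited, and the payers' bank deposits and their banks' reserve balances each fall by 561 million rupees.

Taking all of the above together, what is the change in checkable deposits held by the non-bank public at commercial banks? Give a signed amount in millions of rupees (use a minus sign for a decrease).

+381 million

RBI balance sheet:
  Assets:      Securities +942M, Loans to banks −917M, Foreign assets −349M
  Liabilities: Bank reserves −885M, Government deposits +561M
Commercial banking system:
  Assets:      Reserves at CB −885M, Foreign assets +349M
  Liabilities: Checkable deposits +381M, Borrowings from CB −917M
So the change in checkable deposits held by the non-bank public at commercial banks is +381 million.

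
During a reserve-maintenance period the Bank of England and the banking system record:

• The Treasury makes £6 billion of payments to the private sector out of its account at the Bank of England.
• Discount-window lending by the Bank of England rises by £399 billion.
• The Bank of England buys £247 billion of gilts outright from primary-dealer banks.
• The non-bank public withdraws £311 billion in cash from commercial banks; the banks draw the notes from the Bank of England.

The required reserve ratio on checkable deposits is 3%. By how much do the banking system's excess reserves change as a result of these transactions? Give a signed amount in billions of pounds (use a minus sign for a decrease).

Government spending £6 billion: reserves +£6B, deposits +£6B.
Discount-window loan £399 billion: reserves +£399B, deposits 0.
OMO purchase (from banks) £247 billion: reserves +£247B, deposits 0.
Currency withdrawal £311 billion: reserves −£311B, deposits −£311B.
Totals: Δreserves = +£341B, Δdeposits = −£305B.
Δrequired reserves = 3% × −£305B = −£9.15B.
Δexcess reserves = Δreserves − Δrequired = +£341B − (−£9.15B) = +£350.15 billion.

+£350.15 billion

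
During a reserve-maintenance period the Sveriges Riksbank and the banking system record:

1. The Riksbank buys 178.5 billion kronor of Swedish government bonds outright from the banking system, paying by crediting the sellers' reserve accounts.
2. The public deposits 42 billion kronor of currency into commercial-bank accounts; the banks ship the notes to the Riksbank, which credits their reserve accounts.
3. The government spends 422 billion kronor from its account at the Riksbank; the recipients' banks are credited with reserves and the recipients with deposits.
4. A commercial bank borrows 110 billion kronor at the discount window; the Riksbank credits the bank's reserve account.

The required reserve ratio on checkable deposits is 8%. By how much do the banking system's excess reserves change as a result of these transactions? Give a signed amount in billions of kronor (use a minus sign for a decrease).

OMO purchase (from banks) 178.5 billion kronor: reserves +178.5B, deposits 0.
Currency deposit 42 billion kronor: reserves +42B, deposits +42B.
Government spending 422 billion kronor: reserves +422B, deposits +422B.
Discount-window loan 110 billion kronor: reserves +110B, deposits 0.
Totals: Δreserves = +752.5B, Δdeposits = +464B.
Δrequired reserves = 8% × +464B = +37.12B.
Δexcess reserves = Δreserves − Δrequired = +752.5B − (+37.12B) = +715.38 billion.

+715.38 billion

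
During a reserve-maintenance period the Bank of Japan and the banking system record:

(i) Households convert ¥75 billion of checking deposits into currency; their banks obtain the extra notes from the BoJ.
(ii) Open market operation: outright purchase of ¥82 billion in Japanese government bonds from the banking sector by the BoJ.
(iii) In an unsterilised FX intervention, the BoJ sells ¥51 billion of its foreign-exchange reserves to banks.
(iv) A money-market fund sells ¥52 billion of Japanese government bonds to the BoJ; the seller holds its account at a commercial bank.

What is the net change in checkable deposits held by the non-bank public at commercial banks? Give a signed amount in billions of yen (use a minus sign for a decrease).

Currency withdrawal ¥75 billion: non-bank counterparties' bank balances fall → −¥75B.
OMO purchase (from banks) ¥82 billion: the counterparty is a bank, so public deposits are unchanged → 0.
FX sale ¥51 billion: the counterparty is a bank, so public deposits are unchanged → 0.
Asset purchase (from non-banks) ¥52 billion: non-bank counterparties' bank balances rise → +¥52B.
Net: −75 + 0 + 0 + 52 = -¥23 billion.

-¥23 billion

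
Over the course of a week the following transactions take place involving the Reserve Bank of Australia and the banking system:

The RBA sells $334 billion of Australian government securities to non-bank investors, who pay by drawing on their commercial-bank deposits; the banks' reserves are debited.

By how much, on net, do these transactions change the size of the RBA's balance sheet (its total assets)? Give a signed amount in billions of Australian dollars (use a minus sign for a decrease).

RBA balance sheet:
  Assets:      Securities −$334B
  Liabilities: Bank reserves −$334B
Commercial banking system:
  Assets:      Reserves at CB −$334B
  Liabilities: Checkable deposits −$334B
Change in total RBA assets = -$334 billion.

-$334 billion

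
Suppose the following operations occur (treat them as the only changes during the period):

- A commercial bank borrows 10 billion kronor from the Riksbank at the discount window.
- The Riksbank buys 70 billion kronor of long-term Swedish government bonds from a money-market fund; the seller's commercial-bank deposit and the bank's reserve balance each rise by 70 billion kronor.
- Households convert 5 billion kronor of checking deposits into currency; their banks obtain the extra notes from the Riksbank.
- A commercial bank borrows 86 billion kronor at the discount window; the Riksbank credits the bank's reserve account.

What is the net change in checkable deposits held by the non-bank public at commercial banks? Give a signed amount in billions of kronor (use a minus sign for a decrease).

+65 billion

Riksbank balance sheet:
  Assets:      Securities +70B, Loans to banks +96B
  Liabilities: Bank reserves +161B, Currency in circulation +5B
Commercial banking system:
  Assets:      Reserves at CB +161B
  Liabilities: Checkable deposits +65B, Borrowings from CB +96B
So the change in checkable deposits held by the non-bank public at commercial banks is +65 billion.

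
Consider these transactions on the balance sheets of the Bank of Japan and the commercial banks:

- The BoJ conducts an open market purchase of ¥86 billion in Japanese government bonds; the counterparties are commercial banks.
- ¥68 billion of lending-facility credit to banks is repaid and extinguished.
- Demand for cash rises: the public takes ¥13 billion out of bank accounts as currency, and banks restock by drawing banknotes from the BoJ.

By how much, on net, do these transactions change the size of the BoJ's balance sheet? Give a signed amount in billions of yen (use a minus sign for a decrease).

BoJ balance sheet:
  Assets:      Securities +¥86B, Loans to banks −¥68B
  Liabilities: Bank reserves +¥5B, Currency in circulation +¥13B
Change in total BoJ assets = +¥18 billion.

+¥18 billion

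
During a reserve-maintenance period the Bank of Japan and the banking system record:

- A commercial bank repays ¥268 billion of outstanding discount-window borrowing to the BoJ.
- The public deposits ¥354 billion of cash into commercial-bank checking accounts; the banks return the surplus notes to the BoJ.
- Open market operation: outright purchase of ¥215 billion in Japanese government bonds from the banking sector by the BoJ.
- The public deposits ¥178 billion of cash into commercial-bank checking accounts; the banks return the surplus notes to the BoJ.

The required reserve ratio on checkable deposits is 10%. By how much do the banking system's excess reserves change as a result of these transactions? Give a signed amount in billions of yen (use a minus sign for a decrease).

+¥425.8 billion

Discount-window repayment ¥268 billion: reserves −¥268B, deposits 0.
Currency deposit ¥354 billion: reserves +¥354B, deposits +¥354B.
OMO purchase (from banks) ¥215 billion: reserves +¥215B, deposits 0.
Currency deposit ¥178 billion: reserves +¥178B, deposits +¥178B.
Totals: Δreserves = +¥479B, Δdeposits = +¥532B.
Δrequired reserves = 10% × +¥532B = +¥53.2B.
Δexcess reserves = Δreserves − Δrequired = +¥479B − (+¥53.2B) = +¥425.8 billion.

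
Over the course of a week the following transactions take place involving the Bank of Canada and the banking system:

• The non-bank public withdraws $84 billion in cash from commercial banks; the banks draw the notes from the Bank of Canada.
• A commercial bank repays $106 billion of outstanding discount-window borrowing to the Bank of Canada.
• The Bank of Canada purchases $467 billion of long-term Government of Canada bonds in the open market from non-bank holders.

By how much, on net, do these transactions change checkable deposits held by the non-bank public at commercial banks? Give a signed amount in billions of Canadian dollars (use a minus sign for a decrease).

+$383 billion

Bank of Canada balance sheet:
  Assets:      Securities +$467B, Loans to banks −$106B
  Liabilities: Bank reserves +$277B, Currency in circulation +$84B
Commercial banking system:
  Assets:      Reserves at CB +$277B
  Liabilities: Checkable deposits +$383B, Borrowings from CB −$106B
So the change in checkable deposits held by the non-bank public at commercial banks is +$383 billion.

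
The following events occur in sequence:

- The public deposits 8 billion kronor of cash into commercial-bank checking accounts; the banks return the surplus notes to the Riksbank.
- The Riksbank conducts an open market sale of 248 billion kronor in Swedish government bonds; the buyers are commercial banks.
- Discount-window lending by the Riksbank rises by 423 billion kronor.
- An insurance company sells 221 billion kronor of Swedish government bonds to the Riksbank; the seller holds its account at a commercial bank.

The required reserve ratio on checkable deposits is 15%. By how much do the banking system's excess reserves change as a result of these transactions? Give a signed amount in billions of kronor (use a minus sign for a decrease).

+369.65 billion

Currency deposit 8 billion kronor: reserves +8B, deposits +8B.
OMO sale (to banks) 248 billion kronor: reserves −248B, deposits 0.
Discount-window loan 423 billion kronor: reserves +423B, deposits 0.
Asset purchase (from non-banks) 221 billion kronor: reserves +221B, deposits +221B.
Totals: Δreserves = +404B, Δdeposits = +229B.
Δrequired reserves = 15% × +229B = +34.35B.
Δexcess reserves = Δreserves − Δrequired = +404B − (+34.35B) = +369.65 billion.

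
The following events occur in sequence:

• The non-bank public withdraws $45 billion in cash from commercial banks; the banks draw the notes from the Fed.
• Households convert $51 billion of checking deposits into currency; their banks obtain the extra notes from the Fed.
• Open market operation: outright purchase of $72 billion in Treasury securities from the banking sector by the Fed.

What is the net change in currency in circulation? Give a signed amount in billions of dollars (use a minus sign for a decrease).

+$96 billion

Fed balance sheet:
  Assets:      Securities +$72B
  Liabilities: Bank reserves −$24B, Currency in circulation +$96B
Commercial banking system:
  Assets:      Reserves at CB −$24B, Securities −$72B
  Liabilities: Checkable deposits −$96B
So the change in currency in circulation is +$96 billion.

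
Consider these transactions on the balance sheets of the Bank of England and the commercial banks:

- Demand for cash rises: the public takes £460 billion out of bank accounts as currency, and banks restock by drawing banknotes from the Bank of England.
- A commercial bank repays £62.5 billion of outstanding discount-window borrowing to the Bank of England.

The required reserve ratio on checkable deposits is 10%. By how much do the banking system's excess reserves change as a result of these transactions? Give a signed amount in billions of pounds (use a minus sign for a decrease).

-£476.5 billion

Currency withdrawal £460 billion: reserves −£460B, deposits −£460B.
Discount-window repayment £62.5 billion: reserves −£62.5B, deposits 0.
Totals: Δreserves = −£522.5B, Δdeposits = −£460B.
Δrequired reserves = 10% × −£460B = −£46B.
Δexcess reserves = Δreserves − Δrequired = −£522.5B − (−£46B) = -£476.5 billion.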